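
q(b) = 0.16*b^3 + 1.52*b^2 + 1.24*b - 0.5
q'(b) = 0.48*b^2 + 3.04*b + 1.24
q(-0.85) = -0.55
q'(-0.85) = -1.00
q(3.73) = 33.58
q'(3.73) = 19.26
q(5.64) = 83.55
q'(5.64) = 33.65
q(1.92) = 8.62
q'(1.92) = 8.85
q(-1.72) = 1.05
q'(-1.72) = -2.57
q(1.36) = 4.40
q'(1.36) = 6.26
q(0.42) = 0.30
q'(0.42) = 2.60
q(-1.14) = -0.18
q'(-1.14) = -1.60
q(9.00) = 250.42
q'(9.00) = 67.48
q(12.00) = 509.74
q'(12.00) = 106.84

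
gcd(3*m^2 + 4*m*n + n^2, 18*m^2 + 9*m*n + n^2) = 3*m + n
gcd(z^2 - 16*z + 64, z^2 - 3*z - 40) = z - 8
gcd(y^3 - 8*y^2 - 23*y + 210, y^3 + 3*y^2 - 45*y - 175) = y^2 - 2*y - 35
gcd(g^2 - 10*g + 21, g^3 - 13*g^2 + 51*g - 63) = g^2 - 10*g + 21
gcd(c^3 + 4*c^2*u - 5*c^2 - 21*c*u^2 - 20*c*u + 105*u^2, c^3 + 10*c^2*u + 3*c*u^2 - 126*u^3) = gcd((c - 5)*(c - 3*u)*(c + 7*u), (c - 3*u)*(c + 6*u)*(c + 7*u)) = -c^2 - 4*c*u + 21*u^2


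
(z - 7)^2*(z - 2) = z^3 - 16*z^2 + 77*z - 98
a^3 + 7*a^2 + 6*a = a*(a + 1)*(a + 6)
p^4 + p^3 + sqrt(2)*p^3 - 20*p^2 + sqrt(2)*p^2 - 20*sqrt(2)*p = p*(p - 4)*(p + 5)*(p + sqrt(2))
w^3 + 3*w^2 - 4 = (w - 1)*(w + 2)^2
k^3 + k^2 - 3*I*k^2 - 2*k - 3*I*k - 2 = (k + 1)*(k - 2*I)*(k - I)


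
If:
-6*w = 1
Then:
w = -1/6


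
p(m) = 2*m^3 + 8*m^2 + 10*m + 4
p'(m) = 6*m^2 + 16*m + 10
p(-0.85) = 0.05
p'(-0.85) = 0.73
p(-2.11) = -0.27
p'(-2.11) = 2.95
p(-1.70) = 0.29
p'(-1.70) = 0.14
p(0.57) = 12.67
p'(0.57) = 21.07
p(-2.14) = -0.36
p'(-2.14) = 3.24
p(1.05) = 25.64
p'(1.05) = 33.42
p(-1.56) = 0.28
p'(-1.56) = -0.36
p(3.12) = 173.82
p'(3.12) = 118.33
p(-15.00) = -5096.00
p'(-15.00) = 1120.00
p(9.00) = 2200.00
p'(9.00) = 640.00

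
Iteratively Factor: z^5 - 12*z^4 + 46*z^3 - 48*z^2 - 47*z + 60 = (z + 1)*(z^4 - 13*z^3 + 59*z^2 - 107*z + 60) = (z - 5)*(z + 1)*(z^3 - 8*z^2 + 19*z - 12) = (z - 5)*(z - 1)*(z + 1)*(z^2 - 7*z + 12) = (z - 5)*(z - 4)*(z - 1)*(z + 1)*(z - 3)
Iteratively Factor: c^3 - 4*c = (c + 2)*(c^2 - 2*c) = c*(c + 2)*(c - 2)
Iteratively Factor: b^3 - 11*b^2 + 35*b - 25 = (b - 5)*(b^2 - 6*b + 5) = (b - 5)^2*(b - 1)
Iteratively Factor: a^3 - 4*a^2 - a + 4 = (a - 1)*(a^2 - 3*a - 4) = (a - 4)*(a - 1)*(a + 1)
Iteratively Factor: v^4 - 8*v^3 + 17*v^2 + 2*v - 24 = (v - 4)*(v^3 - 4*v^2 + v + 6) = (v - 4)*(v - 3)*(v^2 - v - 2) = (v - 4)*(v - 3)*(v + 1)*(v - 2)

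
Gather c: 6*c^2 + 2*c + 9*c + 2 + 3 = 6*c^2 + 11*c + 5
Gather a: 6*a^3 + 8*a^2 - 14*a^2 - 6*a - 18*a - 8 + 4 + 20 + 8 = 6*a^3 - 6*a^2 - 24*a + 24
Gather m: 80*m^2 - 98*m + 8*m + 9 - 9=80*m^2 - 90*m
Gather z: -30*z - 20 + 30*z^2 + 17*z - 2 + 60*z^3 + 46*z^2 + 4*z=60*z^3 + 76*z^2 - 9*z - 22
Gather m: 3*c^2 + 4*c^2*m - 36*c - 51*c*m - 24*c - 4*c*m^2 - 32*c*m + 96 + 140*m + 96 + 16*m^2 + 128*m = 3*c^2 - 60*c + m^2*(16 - 4*c) + m*(4*c^2 - 83*c + 268) + 192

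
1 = 1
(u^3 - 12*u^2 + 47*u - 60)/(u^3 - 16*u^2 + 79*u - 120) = (u - 4)/(u - 8)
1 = 1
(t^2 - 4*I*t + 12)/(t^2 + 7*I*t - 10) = (t - 6*I)/(t + 5*I)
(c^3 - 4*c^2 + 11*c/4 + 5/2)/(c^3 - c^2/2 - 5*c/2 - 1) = (c - 5/2)/(c + 1)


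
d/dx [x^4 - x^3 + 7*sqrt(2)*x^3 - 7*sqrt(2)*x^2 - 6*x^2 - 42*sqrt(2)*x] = 4*x^3 - 3*x^2 + 21*sqrt(2)*x^2 - 14*sqrt(2)*x - 12*x - 42*sqrt(2)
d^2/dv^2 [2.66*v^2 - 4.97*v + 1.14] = 5.32000000000000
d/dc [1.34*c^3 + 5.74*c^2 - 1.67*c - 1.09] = 4.02*c^2 + 11.48*c - 1.67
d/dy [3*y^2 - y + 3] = 6*y - 1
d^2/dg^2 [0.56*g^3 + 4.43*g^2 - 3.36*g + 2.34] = 3.36*g + 8.86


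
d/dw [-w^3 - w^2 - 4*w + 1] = -3*w^2 - 2*w - 4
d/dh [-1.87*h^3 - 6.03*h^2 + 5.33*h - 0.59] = -5.61*h^2 - 12.06*h + 5.33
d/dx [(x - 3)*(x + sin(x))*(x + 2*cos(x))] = (3 - x)*(x + sin(x))*(2*sin(x) - 1) + (x - 3)*(x + 2*cos(x))*(cos(x) + 1) + (x + sin(x))*(x + 2*cos(x))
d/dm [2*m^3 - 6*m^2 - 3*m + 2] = 6*m^2 - 12*m - 3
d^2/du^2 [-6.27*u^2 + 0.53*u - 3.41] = -12.5400000000000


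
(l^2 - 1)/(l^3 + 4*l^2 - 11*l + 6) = (l + 1)/(l^2 + 5*l - 6)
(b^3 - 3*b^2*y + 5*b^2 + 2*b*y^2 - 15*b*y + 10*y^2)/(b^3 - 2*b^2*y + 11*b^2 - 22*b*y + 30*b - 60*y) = (b - y)/(b + 6)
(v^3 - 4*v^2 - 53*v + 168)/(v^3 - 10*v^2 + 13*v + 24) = (v + 7)/(v + 1)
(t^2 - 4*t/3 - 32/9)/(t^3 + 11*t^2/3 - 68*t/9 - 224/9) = (3*t + 4)/(3*t^2 + 19*t + 28)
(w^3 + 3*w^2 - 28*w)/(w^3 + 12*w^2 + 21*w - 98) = w*(w - 4)/(w^2 + 5*w - 14)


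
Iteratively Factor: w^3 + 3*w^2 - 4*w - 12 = (w - 2)*(w^2 + 5*w + 6) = (w - 2)*(w + 2)*(w + 3)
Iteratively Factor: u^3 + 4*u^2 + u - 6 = (u - 1)*(u^2 + 5*u + 6) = (u - 1)*(u + 2)*(u + 3)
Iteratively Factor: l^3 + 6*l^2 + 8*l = (l + 4)*(l^2 + 2*l) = (l + 2)*(l + 4)*(l)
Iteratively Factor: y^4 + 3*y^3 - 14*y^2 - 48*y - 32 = (y + 4)*(y^3 - y^2 - 10*y - 8) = (y + 2)*(y + 4)*(y^2 - 3*y - 4) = (y - 4)*(y + 2)*(y + 4)*(y + 1)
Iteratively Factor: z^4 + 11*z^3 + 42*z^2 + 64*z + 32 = (z + 4)*(z^3 + 7*z^2 + 14*z + 8) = (z + 1)*(z + 4)*(z^2 + 6*z + 8) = (z + 1)*(z + 4)^2*(z + 2)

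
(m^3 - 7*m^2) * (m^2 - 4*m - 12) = m^5 - 11*m^4 + 16*m^3 + 84*m^2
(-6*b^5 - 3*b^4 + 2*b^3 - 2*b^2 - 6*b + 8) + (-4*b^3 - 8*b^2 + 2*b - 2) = -6*b^5 - 3*b^4 - 2*b^3 - 10*b^2 - 4*b + 6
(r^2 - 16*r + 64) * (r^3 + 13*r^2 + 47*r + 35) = r^5 - 3*r^4 - 97*r^3 + 115*r^2 + 2448*r + 2240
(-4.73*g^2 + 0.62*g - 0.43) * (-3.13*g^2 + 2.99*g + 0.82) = 14.8049*g^4 - 16.0833*g^3 - 0.6789*g^2 - 0.7773*g - 0.3526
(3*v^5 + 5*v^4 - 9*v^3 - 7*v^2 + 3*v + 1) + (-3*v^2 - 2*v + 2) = 3*v^5 + 5*v^4 - 9*v^3 - 10*v^2 + v + 3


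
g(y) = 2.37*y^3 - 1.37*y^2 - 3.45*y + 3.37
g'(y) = 7.11*y^2 - 2.74*y - 3.45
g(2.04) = 10.75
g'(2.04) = 20.55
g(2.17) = 13.65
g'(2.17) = 24.08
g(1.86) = 7.46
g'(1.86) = 16.05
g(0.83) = 0.92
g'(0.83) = -0.83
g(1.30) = 1.78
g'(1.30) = 5.00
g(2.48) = 22.54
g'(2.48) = 33.48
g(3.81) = 101.41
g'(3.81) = 89.32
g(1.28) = 1.68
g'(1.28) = 4.69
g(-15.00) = -8251.88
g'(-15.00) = 1637.40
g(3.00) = 44.68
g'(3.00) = 52.32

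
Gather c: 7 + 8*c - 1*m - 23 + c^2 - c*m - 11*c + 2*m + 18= c^2 + c*(-m - 3) + m + 2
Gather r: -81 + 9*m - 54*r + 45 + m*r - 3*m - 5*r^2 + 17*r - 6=6*m - 5*r^2 + r*(m - 37) - 42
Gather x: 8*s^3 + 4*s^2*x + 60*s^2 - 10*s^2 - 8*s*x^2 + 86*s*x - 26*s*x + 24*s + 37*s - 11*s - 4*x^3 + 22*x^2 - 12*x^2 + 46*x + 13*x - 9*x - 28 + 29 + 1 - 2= 8*s^3 + 50*s^2 + 50*s - 4*x^3 + x^2*(10 - 8*s) + x*(4*s^2 + 60*s + 50)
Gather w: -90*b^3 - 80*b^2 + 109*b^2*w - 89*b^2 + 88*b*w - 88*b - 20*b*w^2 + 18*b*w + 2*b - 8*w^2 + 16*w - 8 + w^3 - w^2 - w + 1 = -90*b^3 - 169*b^2 - 86*b + w^3 + w^2*(-20*b - 9) + w*(109*b^2 + 106*b + 15) - 7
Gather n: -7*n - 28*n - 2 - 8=-35*n - 10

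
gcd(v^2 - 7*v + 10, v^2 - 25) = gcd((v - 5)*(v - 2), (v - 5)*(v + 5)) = v - 5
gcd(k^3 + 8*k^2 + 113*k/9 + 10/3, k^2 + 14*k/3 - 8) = k + 6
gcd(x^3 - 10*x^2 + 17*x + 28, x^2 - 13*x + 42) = x - 7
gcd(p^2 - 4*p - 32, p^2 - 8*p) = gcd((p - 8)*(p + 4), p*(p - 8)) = p - 8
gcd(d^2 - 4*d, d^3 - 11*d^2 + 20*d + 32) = d - 4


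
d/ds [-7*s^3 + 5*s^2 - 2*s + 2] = -21*s^2 + 10*s - 2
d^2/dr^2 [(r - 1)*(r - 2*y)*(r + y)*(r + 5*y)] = 12*r^2 + 24*r*y - 6*r - 14*y^2 - 8*y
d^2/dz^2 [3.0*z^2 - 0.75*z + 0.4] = 6.00000000000000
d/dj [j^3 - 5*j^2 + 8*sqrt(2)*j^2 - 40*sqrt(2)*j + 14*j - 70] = 3*j^2 - 10*j + 16*sqrt(2)*j - 40*sqrt(2) + 14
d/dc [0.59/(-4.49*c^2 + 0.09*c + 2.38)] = (5.2982*c - 0.0531)/(-4.49*c^2 + 0.09*c + 2.38)^2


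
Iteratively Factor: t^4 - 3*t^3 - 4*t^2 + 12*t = (t - 2)*(t^3 - t^2 - 6*t) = (t - 2)*(t + 2)*(t^2 - 3*t) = (t - 3)*(t - 2)*(t + 2)*(t)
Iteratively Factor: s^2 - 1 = (s + 1)*(s - 1)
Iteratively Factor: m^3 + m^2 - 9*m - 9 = (m + 3)*(m^2 - 2*m - 3) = (m + 1)*(m + 3)*(m - 3)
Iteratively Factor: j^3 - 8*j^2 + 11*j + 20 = (j - 5)*(j^2 - 3*j - 4) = (j - 5)*(j - 4)*(j + 1)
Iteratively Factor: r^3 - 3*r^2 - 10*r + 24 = (r - 2)*(r^2 - r - 12) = (r - 2)*(r + 3)*(r - 4)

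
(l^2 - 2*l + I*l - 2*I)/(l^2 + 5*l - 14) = (l + I)/(l + 7)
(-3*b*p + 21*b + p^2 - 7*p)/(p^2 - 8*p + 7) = (-3*b + p)/(p - 1)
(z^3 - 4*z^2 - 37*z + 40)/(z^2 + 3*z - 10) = (z^2 - 9*z + 8)/(z - 2)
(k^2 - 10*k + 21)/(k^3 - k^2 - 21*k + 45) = (k - 7)/(k^2 + 2*k - 15)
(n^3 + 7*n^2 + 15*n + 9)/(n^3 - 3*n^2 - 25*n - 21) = (n + 3)/(n - 7)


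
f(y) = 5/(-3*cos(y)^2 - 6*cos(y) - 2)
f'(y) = 5*(-6*sin(y)*cos(y) - 6*sin(y))/(-3*cos(y)^2 - 6*cos(y) - 2)^2 = -30*(cos(y) + 1)*sin(y)/(3*cos(y)^2 + 6*cos(y) + 2)^2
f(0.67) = -0.59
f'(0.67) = -0.46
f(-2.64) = 5.24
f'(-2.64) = 1.95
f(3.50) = 5.06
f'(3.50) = 0.69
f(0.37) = -0.49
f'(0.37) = -0.20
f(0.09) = -0.46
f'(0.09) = -0.04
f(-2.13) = 14.76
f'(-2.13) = 104.05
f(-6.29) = -0.45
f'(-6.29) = 0.00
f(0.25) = -0.47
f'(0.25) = -0.13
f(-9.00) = 5.12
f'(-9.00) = 1.15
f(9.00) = 5.12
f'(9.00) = -1.15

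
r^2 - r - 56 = (r - 8)*(r + 7)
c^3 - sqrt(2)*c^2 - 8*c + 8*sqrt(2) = (c - 2*sqrt(2))*(c - sqrt(2))*(c + 2*sqrt(2))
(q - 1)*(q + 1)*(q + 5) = q^3 + 5*q^2 - q - 5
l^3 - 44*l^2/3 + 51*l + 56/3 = (l - 8)*(l - 7)*(l + 1/3)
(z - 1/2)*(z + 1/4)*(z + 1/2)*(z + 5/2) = z^4 + 11*z^3/4 + 3*z^2/8 - 11*z/16 - 5/32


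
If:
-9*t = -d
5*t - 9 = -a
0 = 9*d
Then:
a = 9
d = 0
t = 0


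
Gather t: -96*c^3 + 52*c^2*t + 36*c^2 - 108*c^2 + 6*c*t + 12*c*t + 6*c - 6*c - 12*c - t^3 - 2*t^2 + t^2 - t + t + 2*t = -96*c^3 - 72*c^2 - 12*c - t^3 - t^2 + t*(52*c^2 + 18*c + 2)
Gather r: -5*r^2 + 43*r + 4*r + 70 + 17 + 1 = -5*r^2 + 47*r + 88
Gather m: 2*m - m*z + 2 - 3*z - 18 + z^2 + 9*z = m*(2 - z) + z^2 + 6*z - 16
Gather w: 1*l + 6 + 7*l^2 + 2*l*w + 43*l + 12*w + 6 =7*l^2 + 44*l + w*(2*l + 12) + 12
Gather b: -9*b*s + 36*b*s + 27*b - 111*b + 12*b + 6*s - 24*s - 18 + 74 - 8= b*(27*s - 72) - 18*s + 48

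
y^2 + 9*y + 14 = (y + 2)*(y + 7)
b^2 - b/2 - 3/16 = (b - 3/4)*(b + 1/4)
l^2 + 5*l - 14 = (l - 2)*(l + 7)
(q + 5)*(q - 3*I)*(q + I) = q^3 + 5*q^2 - 2*I*q^2 + 3*q - 10*I*q + 15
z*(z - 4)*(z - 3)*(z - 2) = z^4 - 9*z^3 + 26*z^2 - 24*z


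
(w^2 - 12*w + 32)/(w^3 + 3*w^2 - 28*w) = (w - 8)/(w*(w + 7))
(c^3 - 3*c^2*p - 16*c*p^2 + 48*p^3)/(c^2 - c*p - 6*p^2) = (c^2 - 16*p^2)/(c + 2*p)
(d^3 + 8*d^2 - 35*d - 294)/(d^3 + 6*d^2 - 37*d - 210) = (d + 7)/(d + 5)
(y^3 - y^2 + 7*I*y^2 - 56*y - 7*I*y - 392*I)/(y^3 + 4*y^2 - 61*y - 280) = (y + 7*I)/(y + 5)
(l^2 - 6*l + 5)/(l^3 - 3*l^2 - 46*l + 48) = (l - 5)/(l^2 - 2*l - 48)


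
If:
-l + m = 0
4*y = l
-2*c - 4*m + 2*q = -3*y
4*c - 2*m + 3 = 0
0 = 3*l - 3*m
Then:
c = 2*y - 3/4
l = 4*y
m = 4*y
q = 17*y/2 - 3/4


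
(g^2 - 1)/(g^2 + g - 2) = (g + 1)/(g + 2)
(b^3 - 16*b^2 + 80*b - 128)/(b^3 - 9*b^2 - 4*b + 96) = (b - 4)/(b + 3)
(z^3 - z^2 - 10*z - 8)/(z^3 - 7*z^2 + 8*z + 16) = (z + 2)/(z - 4)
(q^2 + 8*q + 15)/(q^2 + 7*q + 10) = (q + 3)/(q + 2)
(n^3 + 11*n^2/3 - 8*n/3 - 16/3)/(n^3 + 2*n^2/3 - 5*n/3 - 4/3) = (n + 4)/(n + 1)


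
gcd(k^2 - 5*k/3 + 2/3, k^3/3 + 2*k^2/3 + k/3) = 1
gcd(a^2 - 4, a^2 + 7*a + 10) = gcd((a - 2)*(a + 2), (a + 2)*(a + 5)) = a + 2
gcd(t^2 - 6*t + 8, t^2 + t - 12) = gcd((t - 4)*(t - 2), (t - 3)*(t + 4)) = 1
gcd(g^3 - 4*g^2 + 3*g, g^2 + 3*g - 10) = 1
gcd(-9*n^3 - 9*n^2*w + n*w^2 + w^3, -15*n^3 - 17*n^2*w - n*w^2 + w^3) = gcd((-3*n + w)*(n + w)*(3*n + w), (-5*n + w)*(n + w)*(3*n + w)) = 3*n^2 + 4*n*w + w^2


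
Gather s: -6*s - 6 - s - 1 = -7*s - 7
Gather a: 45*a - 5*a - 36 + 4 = 40*a - 32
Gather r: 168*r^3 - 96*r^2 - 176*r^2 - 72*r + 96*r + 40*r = 168*r^3 - 272*r^2 + 64*r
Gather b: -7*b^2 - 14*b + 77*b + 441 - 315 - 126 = -7*b^2 + 63*b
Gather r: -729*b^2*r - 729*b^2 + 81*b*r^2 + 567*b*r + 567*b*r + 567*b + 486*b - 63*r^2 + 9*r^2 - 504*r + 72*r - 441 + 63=-729*b^2 + 1053*b + r^2*(81*b - 54) + r*(-729*b^2 + 1134*b - 432) - 378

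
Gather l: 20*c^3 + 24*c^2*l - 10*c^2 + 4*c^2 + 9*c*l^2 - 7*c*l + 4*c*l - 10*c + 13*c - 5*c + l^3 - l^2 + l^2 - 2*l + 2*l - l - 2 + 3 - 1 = 20*c^3 - 6*c^2 + 9*c*l^2 - 2*c + l^3 + l*(24*c^2 - 3*c - 1)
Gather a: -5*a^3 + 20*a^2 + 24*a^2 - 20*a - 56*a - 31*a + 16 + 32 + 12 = -5*a^3 + 44*a^2 - 107*a + 60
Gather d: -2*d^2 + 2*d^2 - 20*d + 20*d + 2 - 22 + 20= 0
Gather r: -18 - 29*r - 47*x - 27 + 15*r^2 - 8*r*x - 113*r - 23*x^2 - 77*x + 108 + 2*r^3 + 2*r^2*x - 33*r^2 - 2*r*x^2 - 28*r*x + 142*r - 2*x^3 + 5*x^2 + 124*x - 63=2*r^3 + r^2*(2*x - 18) + r*(-2*x^2 - 36*x) - 2*x^3 - 18*x^2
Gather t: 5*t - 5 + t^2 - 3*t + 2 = t^2 + 2*t - 3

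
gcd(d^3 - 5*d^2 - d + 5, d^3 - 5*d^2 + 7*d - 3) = d - 1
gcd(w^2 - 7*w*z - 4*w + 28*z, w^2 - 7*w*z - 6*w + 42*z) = -w + 7*z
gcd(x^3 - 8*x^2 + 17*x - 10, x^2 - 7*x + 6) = x - 1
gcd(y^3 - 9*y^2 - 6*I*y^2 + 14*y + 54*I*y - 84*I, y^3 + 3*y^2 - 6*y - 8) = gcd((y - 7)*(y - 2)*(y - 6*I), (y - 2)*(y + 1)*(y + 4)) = y - 2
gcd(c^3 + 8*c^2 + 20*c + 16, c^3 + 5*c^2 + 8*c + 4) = c^2 + 4*c + 4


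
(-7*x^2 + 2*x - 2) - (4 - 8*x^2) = x^2 + 2*x - 6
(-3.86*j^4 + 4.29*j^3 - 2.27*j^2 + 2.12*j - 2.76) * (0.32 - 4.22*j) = 16.2892*j^5 - 19.339*j^4 + 10.9522*j^3 - 9.6728*j^2 + 12.3256*j - 0.8832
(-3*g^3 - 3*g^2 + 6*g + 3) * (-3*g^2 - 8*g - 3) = 9*g^5 + 33*g^4 + 15*g^3 - 48*g^2 - 42*g - 9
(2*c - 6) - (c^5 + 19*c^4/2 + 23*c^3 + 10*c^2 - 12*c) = -c^5 - 19*c^4/2 - 23*c^3 - 10*c^2 + 14*c - 6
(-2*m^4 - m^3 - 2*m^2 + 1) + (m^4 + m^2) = -m^4 - m^3 - m^2 + 1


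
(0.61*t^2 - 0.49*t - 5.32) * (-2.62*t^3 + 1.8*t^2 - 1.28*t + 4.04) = -1.5982*t^5 + 2.3818*t^4 + 12.2756*t^3 - 6.4844*t^2 + 4.83*t - 21.4928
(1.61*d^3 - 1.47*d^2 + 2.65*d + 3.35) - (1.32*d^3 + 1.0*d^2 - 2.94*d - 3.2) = 0.29*d^3 - 2.47*d^2 + 5.59*d + 6.55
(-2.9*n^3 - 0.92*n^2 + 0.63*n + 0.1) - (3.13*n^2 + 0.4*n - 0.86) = -2.9*n^3 - 4.05*n^2 + 0.23*n + 0.96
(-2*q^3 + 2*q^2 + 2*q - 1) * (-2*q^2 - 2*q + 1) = 4*q^5 - 10*q^3 + 4*q - 1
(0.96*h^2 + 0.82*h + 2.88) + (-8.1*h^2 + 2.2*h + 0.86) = -7.14*h^2 + 3.02*h + 3.74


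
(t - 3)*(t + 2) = t^2 - t - 6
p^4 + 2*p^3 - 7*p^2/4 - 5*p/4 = p*(p - 1)*(p + 1/2)*(p + 5/2)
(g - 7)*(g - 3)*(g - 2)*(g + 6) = g^4 - 6*g^3 - 31*g^2 + 204*g - 252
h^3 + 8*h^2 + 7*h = h*(h + 1)*(h + 7)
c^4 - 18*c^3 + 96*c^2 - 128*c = c*(c - 8)^2*(c - 2)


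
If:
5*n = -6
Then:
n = -6/5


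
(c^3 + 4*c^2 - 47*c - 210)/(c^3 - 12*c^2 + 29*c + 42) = (c^2 + 11*c + 30)/(c^2 - 5*c - 6)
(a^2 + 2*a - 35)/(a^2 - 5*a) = (a + 7)/a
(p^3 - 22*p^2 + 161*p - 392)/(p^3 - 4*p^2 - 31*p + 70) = (p^2 - 15*p + 56)/(p^2 + 3*p - 10)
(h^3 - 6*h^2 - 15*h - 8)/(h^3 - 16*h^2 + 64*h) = (h^2 + 2*h + 1)/(h*(h - 8))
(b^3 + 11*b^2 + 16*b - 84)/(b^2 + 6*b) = b + 5 - 14/b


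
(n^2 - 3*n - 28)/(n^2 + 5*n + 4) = (n - 7)/(n + 1)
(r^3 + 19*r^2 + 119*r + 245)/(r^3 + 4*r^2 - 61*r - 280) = (r + 7)/(r - 8)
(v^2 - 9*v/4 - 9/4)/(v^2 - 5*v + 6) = (v + 3/4)/(v - 2)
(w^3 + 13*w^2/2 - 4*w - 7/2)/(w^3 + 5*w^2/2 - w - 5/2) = (2*w^2 + 15*w + 7)/(2*w^2 + 7*w + 5)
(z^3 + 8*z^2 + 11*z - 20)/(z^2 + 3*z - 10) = (z^2 + 3*z - 4)/(z - 2)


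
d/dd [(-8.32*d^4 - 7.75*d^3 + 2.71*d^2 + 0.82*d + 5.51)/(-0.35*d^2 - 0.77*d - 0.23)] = (5.824*d^5 + 21.9317*d^4 + 19.5894*d^3 + 3.5478*d^2 + 2.6104*d + 4.0541)/(0.1225*d^4 + 0.539*d^3 + 0.7539*d^2 + 0.3542*d + 0.0529)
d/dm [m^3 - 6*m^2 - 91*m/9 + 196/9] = 3*m^2 - 12*m - 91/9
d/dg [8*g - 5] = 8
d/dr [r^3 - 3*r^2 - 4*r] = 3*r^2 - 6*r - 4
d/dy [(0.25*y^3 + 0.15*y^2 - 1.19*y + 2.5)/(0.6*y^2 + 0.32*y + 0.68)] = (0.15*y^4 + 0.16*y^3 + 1.272*y^2 - 2.796*y - 1.6092)/(0.36*y^4 + 0.384*y^3 + 0.9184*y^2 + 0.4352*y + 0.4624)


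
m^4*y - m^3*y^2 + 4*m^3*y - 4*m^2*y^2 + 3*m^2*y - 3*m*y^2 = m*(m + 3)*(m - y)*(m*y + y)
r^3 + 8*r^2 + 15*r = r*(r + 3)*(r + 5)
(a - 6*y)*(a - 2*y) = a^2 - 8*a*y + 12*y^2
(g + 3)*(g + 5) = g^2 + 8*g + 15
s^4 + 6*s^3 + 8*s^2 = s^2*(s + 2)*(s + 4)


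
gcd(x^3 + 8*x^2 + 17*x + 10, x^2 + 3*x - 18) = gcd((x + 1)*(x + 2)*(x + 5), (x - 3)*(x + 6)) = 1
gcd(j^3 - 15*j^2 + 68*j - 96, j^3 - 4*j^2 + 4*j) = 1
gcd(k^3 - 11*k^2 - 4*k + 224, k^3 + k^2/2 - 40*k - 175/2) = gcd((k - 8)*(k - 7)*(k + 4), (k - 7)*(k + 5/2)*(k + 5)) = k - 7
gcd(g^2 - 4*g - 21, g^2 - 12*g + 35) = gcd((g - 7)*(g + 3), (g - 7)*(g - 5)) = g - 7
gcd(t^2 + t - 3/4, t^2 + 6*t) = 1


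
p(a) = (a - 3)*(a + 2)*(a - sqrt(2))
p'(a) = (a - 3)*(a + 2) + (a - 3)*(a - sqrt(2)) + (a + 2)*(a - sqrt(2))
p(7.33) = 238.99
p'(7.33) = 121.21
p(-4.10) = -82.22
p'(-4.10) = 65.64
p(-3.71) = -58.80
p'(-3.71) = 54.62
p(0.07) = 8.15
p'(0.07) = -4.91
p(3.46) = 5.14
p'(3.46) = 14.62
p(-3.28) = -37.73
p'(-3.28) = 43.53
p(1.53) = -0.60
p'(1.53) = -4.95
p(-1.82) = 2.81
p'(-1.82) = 14.14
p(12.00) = 1333.81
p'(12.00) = 369.47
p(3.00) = 0.00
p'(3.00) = 7.93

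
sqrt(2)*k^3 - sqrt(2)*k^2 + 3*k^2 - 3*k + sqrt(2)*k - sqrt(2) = (k - 1)*(k + sqrt(2))*(sqrt(2)*k + 1)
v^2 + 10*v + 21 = (v + 3)*(v + 7)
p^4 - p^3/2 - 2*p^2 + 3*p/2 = p*(p - 1)^2*(p + 3/2)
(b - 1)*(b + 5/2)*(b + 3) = b^3 + 9*b^2/2 + 2*b - 15/2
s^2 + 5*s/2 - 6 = (s - 3/2)*(s + 4)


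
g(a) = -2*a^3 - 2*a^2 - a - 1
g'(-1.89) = -14.87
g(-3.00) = 38.00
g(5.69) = -439.88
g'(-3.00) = -43.00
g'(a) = -6*a^2 - 4*a - 1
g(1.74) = -19.33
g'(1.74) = -26.13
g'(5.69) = -218.02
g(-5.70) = 310.11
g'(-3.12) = -46.93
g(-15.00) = 6314.00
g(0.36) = -1.71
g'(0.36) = -3.22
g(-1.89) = 7.25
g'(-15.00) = -1291.00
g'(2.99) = -66.60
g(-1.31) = 1.37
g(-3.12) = 43.39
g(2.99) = -75.33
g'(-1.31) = -6.06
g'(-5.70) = -173.14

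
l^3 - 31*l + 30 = (l - 5)*(l - 1)*(l + 6)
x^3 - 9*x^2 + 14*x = x*(x - 7)*(x - 2)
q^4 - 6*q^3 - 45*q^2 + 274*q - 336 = (q - 8)*(q - 3)*(q - 2)*(q + 7)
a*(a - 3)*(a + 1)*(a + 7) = a^4 + 5*a^3 - 17*a^2 - 21*a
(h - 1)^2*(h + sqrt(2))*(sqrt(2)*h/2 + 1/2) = sqrt(2)*h^4/2 - sqrt(2)*h^3 + 3*h^3/2 - 3*h^2 + sqrt(2)*h^2 - sqrt(2)*h + 3*h/2 + sqrt(2)/2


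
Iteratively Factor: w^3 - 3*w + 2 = (w - 1)*(w^2 + w - 2) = (w - 1)*(w + 2)*(w - 1)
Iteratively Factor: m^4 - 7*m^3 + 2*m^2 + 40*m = (m)*(m^3 - 7*m^2 + 2*m + 40) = m*(m - 5)*(m^2 - 2*m - 8) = m*(m - 5)*(m + 2)*(m - 4)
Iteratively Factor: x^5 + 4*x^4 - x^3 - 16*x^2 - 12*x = (x + 3)*(x^4 + x^3 - 4*x^2 - 4*x) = (x + 1)*(x + 3)*(x^3 - 4*x) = (x + 1)*(x + 2)*(x + 3)*(x^2 - 2*x) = x*(x + 1)*(x + 2)*(x + 3)*(x - 2)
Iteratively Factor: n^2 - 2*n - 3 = (n + 1)*(n - 3)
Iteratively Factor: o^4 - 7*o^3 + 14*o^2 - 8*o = (o)*(o^3 - 7*o^2 + 14*o - 8) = o*(o - 2)*(o^2 - 5*o + 4) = o*(o - 4)*(o - 2)*(o - 1)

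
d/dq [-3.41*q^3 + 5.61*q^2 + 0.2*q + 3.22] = -10.23*q^2 + 11.22*q + 0.2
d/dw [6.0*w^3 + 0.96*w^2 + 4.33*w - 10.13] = 18.0*w^2 + 1.92*w + 4.33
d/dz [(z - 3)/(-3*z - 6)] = -5/(3*(z + 2)^2)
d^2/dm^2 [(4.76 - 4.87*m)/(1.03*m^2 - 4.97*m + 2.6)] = (-(2.06*m - 4.97)*(4.12*m - 9.94)*(4.87*m - 4.76) + (30.0966*m - 58.2134)*(1.03*m^2 - 4.97*m + 2.6))/(1.03*m^2 - 4.97*m + 2.6)^3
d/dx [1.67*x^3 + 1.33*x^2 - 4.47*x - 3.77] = 5.01*x^2 + 2.66*x - 4.47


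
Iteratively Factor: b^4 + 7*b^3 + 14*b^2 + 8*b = (b + 4)*(b^3 + 3*b^2 + 2*b) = (b + 2)*(b + 4)*(b^2 + b) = (b + 1)*(b + 2)*(b + 4)*(b)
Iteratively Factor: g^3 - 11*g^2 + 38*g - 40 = (g - 5)*(g^2 - 6*g + 8) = (g - 5)*(g - 2)*(g - 4)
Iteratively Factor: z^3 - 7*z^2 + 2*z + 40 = (z - 5)*(z^2 - 2*z - 8) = (z - 5)*(z + 2)*(z - 4)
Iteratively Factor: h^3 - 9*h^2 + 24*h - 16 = (h - 4)*(h^2 - 5*h + 4) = (h - 4)^2*(h - 1)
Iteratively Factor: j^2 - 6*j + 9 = (j - 3)*(j - 3)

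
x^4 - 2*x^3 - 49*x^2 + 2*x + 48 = (x - 8)*(x - 1)*(x + 1)*(x + 6)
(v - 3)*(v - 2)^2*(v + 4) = v^4 - 3*v^3 - 12*v^2 + 52*v - 48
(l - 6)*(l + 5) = l^2 - l - 30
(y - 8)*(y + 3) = y^2 - 5*y - 24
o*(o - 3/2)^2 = o^3 - 3*o^2 + 9*o/4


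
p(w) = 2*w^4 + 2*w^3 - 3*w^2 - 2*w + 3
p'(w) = 8*w^3 + 6*w^2 - 6*w - 2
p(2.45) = 81.56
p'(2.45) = 136.96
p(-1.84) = 6.99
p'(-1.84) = -20.48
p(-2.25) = 20.79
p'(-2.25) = -49.25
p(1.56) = 12.02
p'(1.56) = 33.61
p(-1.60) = 3.44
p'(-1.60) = -9.81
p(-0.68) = 2.77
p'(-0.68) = 2.34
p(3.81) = 483.88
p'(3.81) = 504.69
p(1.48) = 9.55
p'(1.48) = 28.20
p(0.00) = 3.00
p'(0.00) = -2.00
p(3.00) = 186.00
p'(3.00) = 250.00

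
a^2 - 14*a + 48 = (a - 8)*(a - 6)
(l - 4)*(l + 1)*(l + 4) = l^3 + l^2 - 16*l - 16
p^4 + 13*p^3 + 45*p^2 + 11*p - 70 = (p - 1)*(p + 2)*(p + 5)*(p + 7)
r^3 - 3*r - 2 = (r - 2)*(r + 1)^2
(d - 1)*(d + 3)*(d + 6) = d^3 + 8*d^2 + 9*d - 18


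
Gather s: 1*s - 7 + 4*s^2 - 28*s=4*s^2 - 27*s - 7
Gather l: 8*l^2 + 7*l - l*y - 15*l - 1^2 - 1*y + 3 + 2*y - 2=8*l^2 + l*(-y - 8) + y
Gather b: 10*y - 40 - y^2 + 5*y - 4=-y^2 + 15*y - 44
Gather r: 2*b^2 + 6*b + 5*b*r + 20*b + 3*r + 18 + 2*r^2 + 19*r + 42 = 2*b^2 + 26*b + 2*r^2 + r*(5*b + 22) + 60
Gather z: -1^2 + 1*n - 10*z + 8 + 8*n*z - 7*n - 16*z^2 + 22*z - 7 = -6*n - 16*z^2 + z*(8*n + 12)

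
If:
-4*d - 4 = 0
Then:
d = -1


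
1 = 1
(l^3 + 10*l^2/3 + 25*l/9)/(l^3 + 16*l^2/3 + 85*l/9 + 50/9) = l/(l + 2)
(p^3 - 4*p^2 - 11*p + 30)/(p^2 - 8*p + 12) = (p^2 - 2*p - 15)/(p - 6)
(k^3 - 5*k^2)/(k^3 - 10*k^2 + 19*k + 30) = k^2/(k^2 - 5*k - 6)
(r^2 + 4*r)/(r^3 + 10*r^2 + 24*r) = 1/(r + 6)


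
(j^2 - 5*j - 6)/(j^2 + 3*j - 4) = (j^2 - 5*j - 6)/(j^2 + 3*j - 4)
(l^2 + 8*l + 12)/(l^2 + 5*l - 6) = (l + 2)/(l - 1)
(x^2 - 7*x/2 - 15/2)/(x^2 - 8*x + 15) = (x + 3/2)/(x - 3)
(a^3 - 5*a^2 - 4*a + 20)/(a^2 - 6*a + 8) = (a^2 - 3*a - 10)/(a - 4)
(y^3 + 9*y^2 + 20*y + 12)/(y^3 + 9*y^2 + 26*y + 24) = (y^2 + 7*y + 6)/(y^2 + 7*y + 12)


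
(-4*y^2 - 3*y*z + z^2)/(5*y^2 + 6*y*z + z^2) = (-4*y + z)/(5*y + z)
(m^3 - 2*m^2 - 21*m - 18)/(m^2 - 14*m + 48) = (m^2 + 4*m + 3)/(m - 8)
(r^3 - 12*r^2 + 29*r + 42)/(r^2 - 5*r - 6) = r - 7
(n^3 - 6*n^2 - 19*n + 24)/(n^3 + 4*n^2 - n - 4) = (n^2 - 5*n - 24)/(n^2 + 5*n + 4)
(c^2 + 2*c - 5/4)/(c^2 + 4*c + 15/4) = (2*c - 1)/(2*c + 3)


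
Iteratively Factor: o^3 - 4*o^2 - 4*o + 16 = (o + 2)*(o^2 - 6*o + 8) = (o - 2)*(o + 2)*(o - 4)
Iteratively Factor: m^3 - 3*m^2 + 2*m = (m - 1)*(m^2 - 2*m) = (m - 2)*(m - 1)*(m)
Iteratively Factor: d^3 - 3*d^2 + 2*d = (d - 1)*(d^2 - 2*d) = (d - 2)*(d - 1)*(d)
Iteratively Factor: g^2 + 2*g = (g)*(g + 2)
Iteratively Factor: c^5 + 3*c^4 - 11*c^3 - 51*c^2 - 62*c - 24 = (c - 4)*(c^4 + 7*c^3 + 17*c^2 + 17*c + 6) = (c - 4)*(c + 3)*(c^3 + 4*c^2 + 5*c + 2) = (c - 4)*(c + 1)*(c + 3)*(c^2 + 3*c + 2) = (c - 4)*(c + 1)^2*(c + 3)*(c + 2)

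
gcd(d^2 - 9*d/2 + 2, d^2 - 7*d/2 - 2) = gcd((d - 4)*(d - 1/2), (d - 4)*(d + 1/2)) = d - 4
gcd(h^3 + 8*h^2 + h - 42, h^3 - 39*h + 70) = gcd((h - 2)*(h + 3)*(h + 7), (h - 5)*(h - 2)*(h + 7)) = h^2 + 5*h - 14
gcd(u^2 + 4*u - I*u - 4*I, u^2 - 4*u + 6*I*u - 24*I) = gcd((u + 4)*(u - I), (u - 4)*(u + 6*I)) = 1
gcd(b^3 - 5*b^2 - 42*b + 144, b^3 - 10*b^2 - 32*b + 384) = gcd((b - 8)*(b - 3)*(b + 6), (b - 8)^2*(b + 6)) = b^2 - 2*b - 48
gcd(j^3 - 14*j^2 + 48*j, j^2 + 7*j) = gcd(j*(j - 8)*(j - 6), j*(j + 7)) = j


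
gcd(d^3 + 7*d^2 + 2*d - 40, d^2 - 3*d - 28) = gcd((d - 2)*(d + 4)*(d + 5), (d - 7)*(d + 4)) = d + 4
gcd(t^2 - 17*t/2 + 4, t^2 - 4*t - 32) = t - 8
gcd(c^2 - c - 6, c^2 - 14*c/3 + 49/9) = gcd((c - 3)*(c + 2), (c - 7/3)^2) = 1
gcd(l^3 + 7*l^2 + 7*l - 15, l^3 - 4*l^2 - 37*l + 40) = l^2 + 4*l - 5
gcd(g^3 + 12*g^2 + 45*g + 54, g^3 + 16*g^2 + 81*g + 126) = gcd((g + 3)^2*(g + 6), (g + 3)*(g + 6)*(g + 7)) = g^2 + 9*g + 18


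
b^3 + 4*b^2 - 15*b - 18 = (b - 3)*(b + 1)*(b + 6)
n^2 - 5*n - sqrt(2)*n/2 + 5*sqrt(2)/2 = (n - 5)*(n - sqrt(2)/2)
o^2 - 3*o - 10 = (o - 5)*(o + 2)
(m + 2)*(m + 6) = m^2 + 8*m + 12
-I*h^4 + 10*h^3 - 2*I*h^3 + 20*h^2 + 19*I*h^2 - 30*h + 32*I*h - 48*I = (h + 3)*(h + 2*I)*(h + 8*I)*(-I*h + I)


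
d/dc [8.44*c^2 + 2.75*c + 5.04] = 16.88*c + 2.75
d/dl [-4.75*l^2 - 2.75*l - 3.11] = -9.5*l - 2.75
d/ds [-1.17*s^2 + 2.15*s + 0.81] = 2.15 - 2.34*s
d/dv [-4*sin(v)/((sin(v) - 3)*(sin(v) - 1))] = 4*(sin(v)^2 - 3)*cos(v)/((sin(v) - 3)^2*(sin(v) - 1)^2)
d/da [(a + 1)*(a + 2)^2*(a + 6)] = 4*a^3 + 33*a^2 + 76*a + 52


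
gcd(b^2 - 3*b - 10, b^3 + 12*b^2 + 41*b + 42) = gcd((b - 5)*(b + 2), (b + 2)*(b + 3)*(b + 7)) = b + 2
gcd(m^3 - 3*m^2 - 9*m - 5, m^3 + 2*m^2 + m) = m^2 + 2*m + 1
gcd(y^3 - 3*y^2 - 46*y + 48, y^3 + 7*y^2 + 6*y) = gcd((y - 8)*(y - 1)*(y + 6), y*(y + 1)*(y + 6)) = y + 6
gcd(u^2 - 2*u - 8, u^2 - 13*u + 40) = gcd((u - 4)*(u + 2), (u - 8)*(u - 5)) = 1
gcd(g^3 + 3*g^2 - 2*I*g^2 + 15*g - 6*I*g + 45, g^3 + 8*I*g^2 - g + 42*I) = g + 3*I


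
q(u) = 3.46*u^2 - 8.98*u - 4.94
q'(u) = 6.92*u - 8.98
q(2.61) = -4.81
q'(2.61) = 9.08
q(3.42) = 4.82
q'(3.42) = 14.69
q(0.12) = -5.97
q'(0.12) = -8.15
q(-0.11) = -3.91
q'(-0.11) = -9.74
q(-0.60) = 1.69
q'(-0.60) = -13.13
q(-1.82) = 22.86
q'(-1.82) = -21.57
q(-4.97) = 125.16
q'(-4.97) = -43.37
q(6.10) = 69.03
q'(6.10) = 33.23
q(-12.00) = 601.06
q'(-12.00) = -92.02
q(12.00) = 385.54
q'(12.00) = 74.06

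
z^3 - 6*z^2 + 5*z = z*(z - 5)*(z - 1)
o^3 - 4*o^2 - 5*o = o*(o - 5)*(o + 1)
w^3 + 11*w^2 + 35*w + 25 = (w + 1)*(w + 5)^2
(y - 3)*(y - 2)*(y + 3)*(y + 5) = y^4 + 3*y^3 - 19*y^2 - 27*y + 90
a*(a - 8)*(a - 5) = a^3 - 13*a^2 + 40*a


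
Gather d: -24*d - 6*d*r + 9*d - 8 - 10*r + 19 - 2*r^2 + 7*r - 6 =d*(-6*r - 15) - 2*r^2 - 3*r + 5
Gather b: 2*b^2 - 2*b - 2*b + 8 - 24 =2*b^2 - 4*b - 16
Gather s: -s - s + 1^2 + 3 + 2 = 6 - 2*s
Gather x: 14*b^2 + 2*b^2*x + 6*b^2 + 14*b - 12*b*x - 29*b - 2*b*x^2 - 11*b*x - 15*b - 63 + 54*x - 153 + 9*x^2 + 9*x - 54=20*b^2 - 30*b + x^2*(9 - 2*b) + x*(2*b^2 - 23*b + 63) - 270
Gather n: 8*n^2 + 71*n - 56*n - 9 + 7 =8*n^2 + 15*n - 2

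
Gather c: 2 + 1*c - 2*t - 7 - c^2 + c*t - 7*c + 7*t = -c^2 + c*(t - 6) + 5*t - 5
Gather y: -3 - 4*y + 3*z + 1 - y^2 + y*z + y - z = -y^2 + y*(z - 3) + 2*z - 2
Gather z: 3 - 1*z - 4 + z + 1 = 0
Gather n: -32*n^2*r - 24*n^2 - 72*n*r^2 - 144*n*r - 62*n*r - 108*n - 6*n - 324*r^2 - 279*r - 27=n^2*(-32*r - 24) + n*(-72*r^2 - 206*r - 114) - 324*r^2 - 279*r - 27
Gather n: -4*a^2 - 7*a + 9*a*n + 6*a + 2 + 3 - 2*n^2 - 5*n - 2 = -4*a^2 - a - 2*n^2 + n*(9*a - 5) + 3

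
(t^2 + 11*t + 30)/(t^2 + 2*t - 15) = (t + 6)/(t - 3)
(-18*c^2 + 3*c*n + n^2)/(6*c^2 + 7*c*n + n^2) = (-3*c + n)/(c + n)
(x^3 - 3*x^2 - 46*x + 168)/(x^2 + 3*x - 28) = x - 6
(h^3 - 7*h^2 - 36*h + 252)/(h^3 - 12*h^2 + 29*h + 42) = (h + 6)/(h + 1)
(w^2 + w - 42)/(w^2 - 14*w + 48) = (w + 7)/(w - 8)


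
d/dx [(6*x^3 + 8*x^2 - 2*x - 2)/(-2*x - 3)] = 2*(-12*x^3 - 35*x^2 - 24*x + 1)/(4*x^2 + 12*x + 9)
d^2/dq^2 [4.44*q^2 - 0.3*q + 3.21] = 8.88000000000000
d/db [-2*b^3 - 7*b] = -6*b^2 - 7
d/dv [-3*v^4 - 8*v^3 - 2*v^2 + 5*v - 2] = -12*v^3 - 24*v^2 - 4*v + 5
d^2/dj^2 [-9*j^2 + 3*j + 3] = -18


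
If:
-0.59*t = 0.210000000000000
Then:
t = -0.36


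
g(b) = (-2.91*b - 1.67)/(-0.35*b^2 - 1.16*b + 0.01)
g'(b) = (-2.91*b - 1.67)*(0.7*b + 1.16)/(-0.35*b^2 - 1.16*b + 0.01)^2 - 2.91/(-0.35*b^2 - 1.16*b + 0.01) = (1.0185*b^2 + 3.3756*b - (0.7*b + 1.16)*(2.91*b + 1.67) - 0.0291)/(0.35*b^2 + 1.16*b - 0.01)^2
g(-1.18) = 1.98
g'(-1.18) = -2.52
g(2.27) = 1.87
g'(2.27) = -0.50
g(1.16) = 2.79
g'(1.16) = -1.44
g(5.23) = 1.08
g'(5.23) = -0.15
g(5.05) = 1.11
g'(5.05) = -0.16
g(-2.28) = 5.94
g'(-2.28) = -6.59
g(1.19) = 2.75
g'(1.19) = -1.38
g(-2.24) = 5.69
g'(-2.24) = -6.14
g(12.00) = 0.57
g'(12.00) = -0.04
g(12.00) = 0.57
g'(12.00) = -0.04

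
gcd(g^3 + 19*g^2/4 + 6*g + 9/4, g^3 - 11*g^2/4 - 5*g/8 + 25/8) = g + 1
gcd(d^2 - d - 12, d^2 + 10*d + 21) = d + 3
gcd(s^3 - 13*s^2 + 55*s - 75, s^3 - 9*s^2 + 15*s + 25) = s^2 - 10*s + 25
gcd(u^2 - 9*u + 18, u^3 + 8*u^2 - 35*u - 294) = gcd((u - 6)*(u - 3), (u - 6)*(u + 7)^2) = u - 6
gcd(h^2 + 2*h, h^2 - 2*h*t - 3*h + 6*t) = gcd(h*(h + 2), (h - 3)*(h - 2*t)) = 1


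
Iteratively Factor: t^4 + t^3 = (t)*(t^3 + t^2) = t^2*(t^2 + t) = t^3*(t + 1)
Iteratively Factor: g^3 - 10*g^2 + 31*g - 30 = (g - 3)*(g^2 - 7*g + 10) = (g - 5)*(g - 3)*(g - 2)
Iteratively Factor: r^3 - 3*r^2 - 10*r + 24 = (r - 4)*(r^2 + r - 6) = (r - 4)*(r + 3)*(r - 2)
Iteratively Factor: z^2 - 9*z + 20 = (z - 4)*(z - 5)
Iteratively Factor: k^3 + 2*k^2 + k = (k)*(k^2 + 2*k + 1) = k*(k + 1)*(k + 1)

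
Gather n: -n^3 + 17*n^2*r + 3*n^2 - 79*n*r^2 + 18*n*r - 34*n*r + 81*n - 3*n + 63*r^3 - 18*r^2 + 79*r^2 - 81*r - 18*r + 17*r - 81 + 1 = -n^3 + n^2*(17*r + 3) + n*(-79*r^2 - 16*r + 78) + 63*r^3 + 61*r^2 - 82*r - 80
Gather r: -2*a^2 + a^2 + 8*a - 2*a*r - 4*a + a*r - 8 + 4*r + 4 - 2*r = -a^2 + 4*a + r*(2 - a) - 4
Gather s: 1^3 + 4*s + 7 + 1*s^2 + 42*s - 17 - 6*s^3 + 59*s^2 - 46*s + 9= -6*s^3 + 60*s^2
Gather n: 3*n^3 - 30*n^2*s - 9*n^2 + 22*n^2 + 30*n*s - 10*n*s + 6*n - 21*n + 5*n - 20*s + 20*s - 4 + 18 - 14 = 3*n^3 + n^2*(13 - 30*s) + n*(20*s - 10)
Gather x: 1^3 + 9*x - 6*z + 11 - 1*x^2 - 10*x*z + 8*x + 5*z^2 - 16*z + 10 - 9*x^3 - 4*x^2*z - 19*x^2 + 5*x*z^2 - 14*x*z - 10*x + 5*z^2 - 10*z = -9*x^3 + x^2*(-4*z - 20) + x*(5*z^2 - 24*z + 7) + 10*z^2 - 32*z + 22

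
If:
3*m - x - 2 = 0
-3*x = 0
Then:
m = 2/3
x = 0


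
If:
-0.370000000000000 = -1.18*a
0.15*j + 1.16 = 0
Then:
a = 0.31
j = -7.73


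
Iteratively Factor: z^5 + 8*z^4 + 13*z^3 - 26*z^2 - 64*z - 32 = (z + 4)*(z^4 + 4*z^3 - 3*z^2 - 14*z - 8) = (z + 1)*(z + 4)*(z^3 + 3*z^2 - 6*z - 8) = (z + 1)*(z + 4)^2*(z^2 - z - 2) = (z - 2)*(z + 1)*(z + 4)^2*(z + 1)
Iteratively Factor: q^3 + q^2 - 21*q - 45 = (q + 3)*(q^2 - 2*q - 15) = (q - 5)*(q + 3)*(q + 3)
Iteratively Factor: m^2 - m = (m - 1)*(m)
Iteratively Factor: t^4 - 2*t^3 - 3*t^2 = (t + 1)*(t^3 - 3*t^2) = (t - 3)*(t + 1)*(t^2) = t*(t - 3)*(t + 1)*(t)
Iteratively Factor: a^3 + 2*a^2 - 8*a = (a - 2)*(a^2 + 4*a) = (a - 2)*(a + 4)*(a)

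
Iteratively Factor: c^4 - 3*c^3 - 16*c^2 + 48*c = (c + 4)*(c^3 - 7*c^2 + 12*c) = c*(c + 4)*(c^2 - 7*c + 12) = c*(c - 4)*(c + 4)*(c - 3)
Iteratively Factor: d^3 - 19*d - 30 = (d + 2)*(d^2 - 2*d - 15) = (d + 2)*(d + 3)*(d - 5)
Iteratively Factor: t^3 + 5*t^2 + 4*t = (t)*(t^2 + 5*t + 4) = t*(t + 1)*(t + 4)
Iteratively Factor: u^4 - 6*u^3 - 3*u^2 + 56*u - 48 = (u + 3)*(u^3 - 9*u^2 + 24*u - 16) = (u - 1)*(u + 3)*(u^2 - 8*u + 16) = (u - 4)*(u - 1)*(u + 3)*(u - 4)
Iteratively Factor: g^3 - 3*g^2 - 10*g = (g - 5)*(g^2 + 2*g) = g*(g - 5)*(g + 2)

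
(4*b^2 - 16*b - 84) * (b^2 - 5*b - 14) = 4*b^4 - 36*b^3 - 60*b^2 + 644*b + 1176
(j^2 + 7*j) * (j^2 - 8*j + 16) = j^4 - j^3 - 40*j^2 + 112*j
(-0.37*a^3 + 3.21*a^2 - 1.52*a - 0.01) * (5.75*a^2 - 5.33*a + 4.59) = -2.1275*a^5 + 20.4296*a^4 - 27.5476*a^3 + 22.778*a^2 - 6.9235*a - 0.0459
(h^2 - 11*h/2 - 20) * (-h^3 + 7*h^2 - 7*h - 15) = -h^5 + 25*h^4/2 - 51*h^3/2 - 233*h^2/2 + 445*h/2 + 300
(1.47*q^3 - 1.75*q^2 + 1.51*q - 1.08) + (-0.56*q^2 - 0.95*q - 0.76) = 1.47*q^3 - 2.31*q^2 + 0.56*q - 1.84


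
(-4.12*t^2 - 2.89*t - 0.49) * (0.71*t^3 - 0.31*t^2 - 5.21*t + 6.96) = -2.9252*t^5 - 0.7747*t^4 + 22.0132*t^3 - 13.4664*t^2 - 17.5615*t - 3.4104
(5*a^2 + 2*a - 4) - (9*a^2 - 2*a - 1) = -4*a^2 + 4*a - 3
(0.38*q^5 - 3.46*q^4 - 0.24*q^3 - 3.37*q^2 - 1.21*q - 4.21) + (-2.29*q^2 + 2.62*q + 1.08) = 0.38*q^5 - 3.46*q^4 - 0.24*q^3 - 5.66*q^2 + 1.41*q - 3.13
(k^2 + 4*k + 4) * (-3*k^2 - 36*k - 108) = -3*k^4 - 48*k^3 - 264*k^2 - 576*k - 432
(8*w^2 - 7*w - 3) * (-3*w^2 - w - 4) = -24*w^4 + 13*w^3 - 16*w^2 + 31*w + 12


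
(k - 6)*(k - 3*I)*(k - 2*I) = k^3 - 6*k^2 - 5*I*k^2 - 6*k + 30*I*k + 36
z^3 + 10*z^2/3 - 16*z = z*(z - 8/3)*(z + 6)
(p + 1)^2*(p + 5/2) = p^3 + 9*p^2/2 + 6*p + 5/2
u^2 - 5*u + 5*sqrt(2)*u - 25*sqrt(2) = (u - 5)*(u + 5*sqrt(2))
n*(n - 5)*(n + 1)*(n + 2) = n^4 - 2*n^3 - 13*n^2 - 10*n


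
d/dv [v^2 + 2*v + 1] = 2*v + 2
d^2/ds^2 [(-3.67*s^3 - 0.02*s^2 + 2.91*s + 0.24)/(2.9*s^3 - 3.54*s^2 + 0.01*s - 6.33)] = (-75.6888400000001*s^6 + 147.47718*s^5 - 963.46236*s^4 + 192.67777*s^3 + 663.196554*s^2 - 1247.181246*s - 11.990238)/(24.389*s^9 - 89.3142*s^8 + 109.27722*s^7 - 204.683724*s^6 + 390.279498*s^5 - 239.077566*s^4 + 349.943923*s^3 - 425.533617*s^2 + 1.202067*s - 253.636137)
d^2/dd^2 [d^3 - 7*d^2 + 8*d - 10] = 6*d - 14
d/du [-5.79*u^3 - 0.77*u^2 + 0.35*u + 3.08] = -17.37*u^2 - 1.54*u + 0.35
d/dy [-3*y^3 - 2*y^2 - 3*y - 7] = -9*y^2 - 4*y - 3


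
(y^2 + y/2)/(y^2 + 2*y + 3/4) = 2*y/(2*y + 3)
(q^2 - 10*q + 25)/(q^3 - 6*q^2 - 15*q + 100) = 1/(q + 4)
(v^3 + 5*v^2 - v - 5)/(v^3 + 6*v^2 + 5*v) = (v - 1)/v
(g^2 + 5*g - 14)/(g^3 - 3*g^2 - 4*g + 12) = (g + 7)/(g^2 - g - 6)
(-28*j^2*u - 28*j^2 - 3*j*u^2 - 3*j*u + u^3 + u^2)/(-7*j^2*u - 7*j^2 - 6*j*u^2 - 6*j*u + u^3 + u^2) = (4*j + u)/(j + u)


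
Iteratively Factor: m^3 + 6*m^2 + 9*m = (m)*(m^2 + 6*m + 9) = m*(m + 3)*(m + 3)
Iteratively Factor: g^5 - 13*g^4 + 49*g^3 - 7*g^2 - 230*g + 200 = (g - 1)*(g^4 - 12*g^3 + 37*g^2 + 30*g - 200) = (g - 5)*(g - 1)*(g^3 - 7*g^2 + 2*g + 40) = (g - 5)^2*(g - 1)*(g^2 - 2*g - 8) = (g - 5)^2*(g - 1)*(g + 2)*(g - 4)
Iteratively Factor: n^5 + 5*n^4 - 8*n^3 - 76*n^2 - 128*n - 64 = (n + 4)*(n^4 + n^3 - 12*n^2 - 28*n - 16) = (n - 4)*(n + 4)*(n^3 + 5*n^2 + 8*n + 4) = (n - 4)*(n + 2)*(n + 4)*(n^2 + 3*n + 2) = (n - 4)*(n + 1)*(n + 2)*(n + 4)*(n + 2)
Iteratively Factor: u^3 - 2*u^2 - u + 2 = (u - 1)*(u^2 - u - 2) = (u - 1)*(u + 1)*(u - 2)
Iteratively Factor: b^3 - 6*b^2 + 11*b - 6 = (b - 2)*(b^2 - 4*b + 3) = (b - 3)*(b - 2)*(b - 1)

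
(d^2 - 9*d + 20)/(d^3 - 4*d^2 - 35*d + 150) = (d - 4)/(d^2 + d - 30)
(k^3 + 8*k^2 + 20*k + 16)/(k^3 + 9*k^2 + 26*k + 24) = (k + 2)/(k + 3)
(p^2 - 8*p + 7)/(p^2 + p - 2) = (p - 7)/(p + 2)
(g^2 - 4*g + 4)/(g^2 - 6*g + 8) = (g - 2)/(g - 4)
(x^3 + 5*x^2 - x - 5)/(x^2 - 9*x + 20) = (x^3 + 5*x^2 - x - 5)/(x^2 - 9*x + 20)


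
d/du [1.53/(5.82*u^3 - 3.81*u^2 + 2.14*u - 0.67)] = (-26.7138*u^2 + 11.6586*u - 3.2742)/(5.82*u^3 - 3.81*u^2 + 2.14*u - 0.67)^2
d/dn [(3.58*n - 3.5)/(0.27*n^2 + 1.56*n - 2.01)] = (-0.9666*n^2 + 1.89*n - 1.7358)/(0.0729*n^4 + 0.8424*n^3 + 1.3482*n^2 - 6.2712*n + 4.0401)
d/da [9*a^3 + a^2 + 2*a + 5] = 27*a^2 + 2*a + 2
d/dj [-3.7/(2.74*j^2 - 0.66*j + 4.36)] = (20.276*j - 2.442)/(2.74*j^2 - 0.66*j + 4.36)^2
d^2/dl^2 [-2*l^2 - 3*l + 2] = -4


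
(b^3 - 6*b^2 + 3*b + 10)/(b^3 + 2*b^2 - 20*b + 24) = (b^2 - 4*b - 5)/(b^2 + 4*b - 12)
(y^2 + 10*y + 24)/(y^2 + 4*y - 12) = (y + 4)/(y - 2)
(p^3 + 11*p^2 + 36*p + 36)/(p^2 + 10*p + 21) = (p^2 + 8*p + 12)/(p + 7)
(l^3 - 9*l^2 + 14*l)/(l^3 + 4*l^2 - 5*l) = (l^2 - 9*l + 14)/(l^2 + 4*l - 5)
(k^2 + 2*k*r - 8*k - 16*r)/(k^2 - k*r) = (k^2 + 2*k*r - 8*k - 16*r)/(k*(k - r))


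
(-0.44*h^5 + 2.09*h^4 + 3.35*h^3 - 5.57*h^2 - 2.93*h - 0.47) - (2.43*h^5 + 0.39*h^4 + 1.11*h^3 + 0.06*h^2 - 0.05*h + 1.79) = -2.87*h^5 + 1.7*h^4 + 2.24*h^3 - 5.63*h^2 - 2.88*h - 2.26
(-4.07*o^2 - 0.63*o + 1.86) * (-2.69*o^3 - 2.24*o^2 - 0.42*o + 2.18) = 10.9483*o^5 + 10.8115*o^4 - 1.8828*o^3 - 12.7744*o^2 - 2.1546*o + 4.0548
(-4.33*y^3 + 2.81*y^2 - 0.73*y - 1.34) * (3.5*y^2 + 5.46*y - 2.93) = -15.155*y^5 - 13.8068*y^4 + 25.4745*y^3 - 16.9091*y^2 - 5.1775*y + 3.9262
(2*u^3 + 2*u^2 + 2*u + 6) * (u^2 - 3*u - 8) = 2*u^5 - 4*u^4 - 20*u^3 - 16*u^2 - 34*u - 48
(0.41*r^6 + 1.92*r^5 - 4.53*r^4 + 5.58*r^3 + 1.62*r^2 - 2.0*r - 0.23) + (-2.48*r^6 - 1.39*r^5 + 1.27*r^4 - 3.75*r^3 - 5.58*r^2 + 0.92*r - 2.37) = -2.07*r^6 + 0.53*r^5 - 3.26*r^4 + 1.83*r^3 - 3.96*r^2 - 1.08*r - 2.6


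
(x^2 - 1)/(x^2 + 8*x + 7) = (x - 1)/(x + 7)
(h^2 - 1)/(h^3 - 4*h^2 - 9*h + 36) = (h^2 - 1)/(h^3 - 4*h^2 - 9*h + 36)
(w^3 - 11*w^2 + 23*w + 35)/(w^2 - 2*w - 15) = (w^2 - 6*w - 7)/(w + 3)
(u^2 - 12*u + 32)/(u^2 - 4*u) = (u - 8)/u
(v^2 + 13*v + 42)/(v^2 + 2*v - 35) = (v + 6)/(v - 5)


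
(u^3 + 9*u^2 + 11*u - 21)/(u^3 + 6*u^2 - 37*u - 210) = (u^2 + 2*u - 3)/(u^2 - u - 30)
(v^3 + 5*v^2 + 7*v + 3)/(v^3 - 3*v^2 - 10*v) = (v^3 + 5*v^2 + 7*v + 3)/(v*(v^2 - 3*v - 10))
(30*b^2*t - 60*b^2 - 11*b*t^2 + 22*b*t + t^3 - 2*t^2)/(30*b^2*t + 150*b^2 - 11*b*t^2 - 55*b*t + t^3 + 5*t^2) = (t - 2)/(t + 5)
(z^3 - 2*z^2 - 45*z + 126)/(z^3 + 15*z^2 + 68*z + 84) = (z^2 - 9*z + 18)/(z^2 + 8*z + 12)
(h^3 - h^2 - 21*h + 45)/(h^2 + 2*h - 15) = h - 3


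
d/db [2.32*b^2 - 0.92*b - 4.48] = 4.64*b - 0.92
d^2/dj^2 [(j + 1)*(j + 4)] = 2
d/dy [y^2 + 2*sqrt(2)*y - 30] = 2*y + 2*sqrt(2)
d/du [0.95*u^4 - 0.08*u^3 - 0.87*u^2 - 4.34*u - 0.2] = 3.8*u^3 - 0.24*u^2 - 1.74*u - 4.34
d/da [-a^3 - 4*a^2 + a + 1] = -3*a^2 - 8*a + 1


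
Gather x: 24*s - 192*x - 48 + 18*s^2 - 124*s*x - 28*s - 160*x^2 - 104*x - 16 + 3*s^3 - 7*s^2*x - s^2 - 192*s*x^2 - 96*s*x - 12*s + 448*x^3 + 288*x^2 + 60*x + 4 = 3*s^3 + 17*s^2 - 16*s + 448*x^3 + x^2*(128 - 192*s) + x*(-7*s^2 - 220*s - 236) - 60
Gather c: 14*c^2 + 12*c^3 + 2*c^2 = 12*c^3 + 16*c^2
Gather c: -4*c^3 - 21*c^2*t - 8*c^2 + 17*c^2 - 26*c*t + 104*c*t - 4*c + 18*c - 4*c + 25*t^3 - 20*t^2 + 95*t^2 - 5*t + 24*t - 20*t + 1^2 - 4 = -4*c^3 + c^2*(9 - 21*t) + c*(78*t + 10) + 25*t^3 + 75*t^2 - t - 3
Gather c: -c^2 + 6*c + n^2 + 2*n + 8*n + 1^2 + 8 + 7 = -c^2 + 6*c + n^2 + 10*n + 16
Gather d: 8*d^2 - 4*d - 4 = 8*d^2 - 4*d - 4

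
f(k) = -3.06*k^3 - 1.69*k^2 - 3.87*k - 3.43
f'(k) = -9.18*k^2 - 3.38*k - 3.87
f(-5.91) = 592.07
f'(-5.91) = -304.53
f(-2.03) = 23.06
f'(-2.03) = -34.84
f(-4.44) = 248.27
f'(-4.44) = -169.83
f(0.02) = -3.51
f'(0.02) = -3.94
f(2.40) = -64.75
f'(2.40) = -64.86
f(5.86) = -699.91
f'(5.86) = -338.91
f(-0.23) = -2.59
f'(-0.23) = -3.58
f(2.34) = -60.95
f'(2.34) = -62.05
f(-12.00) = 5087.33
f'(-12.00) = -1285.23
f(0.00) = -3.43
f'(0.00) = -3.87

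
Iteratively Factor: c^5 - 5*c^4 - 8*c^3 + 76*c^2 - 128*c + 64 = (c - 1)*(c^4 - 4*c^3 - 12*c^2 + 64*c - 64) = (c - 2)*(c - 1)*(c^3 - 2*c^2 - 16*c + 32) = (c - 2)*(c - 1)*(c + 4)*(c^2 - 6*c + 8) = (c - 2)^2*(c - 1)*(c + 4)*(c - 4)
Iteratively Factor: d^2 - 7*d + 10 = (d - 2)*(d - 5)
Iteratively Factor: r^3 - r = (r - 1)*(r^2 + r) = r*(r - 1)*(r + 1)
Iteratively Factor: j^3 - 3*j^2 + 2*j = (j)*(j^2 - 3*j + 2) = j*(j - 1)*(j - 2)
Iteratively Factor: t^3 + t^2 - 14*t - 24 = (t - 4)*(t^2 + 5*t + 6) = (t - 4)*(t + 3)*(t + 2)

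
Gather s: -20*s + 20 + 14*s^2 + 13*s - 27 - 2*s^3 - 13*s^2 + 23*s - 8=-2*s^3 + s^2 + 16*s - 15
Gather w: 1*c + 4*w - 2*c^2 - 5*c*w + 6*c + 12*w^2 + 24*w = -2*c^2 + 7*c + 12*w^2 + w*(28 - 5*c)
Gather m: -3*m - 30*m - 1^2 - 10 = -33*m - 11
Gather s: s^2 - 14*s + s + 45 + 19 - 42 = s^2 - 13*s + 22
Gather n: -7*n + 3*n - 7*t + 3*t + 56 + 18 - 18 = -4*n - 4*t + 56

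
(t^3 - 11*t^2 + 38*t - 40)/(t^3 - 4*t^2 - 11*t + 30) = (t - 4)/(t + 3)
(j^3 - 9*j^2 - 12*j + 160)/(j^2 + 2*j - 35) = (j^2 - 4*j - 32)/(j + 7)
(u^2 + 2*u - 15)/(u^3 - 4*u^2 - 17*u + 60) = (u + 5)/(u^2 - u - 20)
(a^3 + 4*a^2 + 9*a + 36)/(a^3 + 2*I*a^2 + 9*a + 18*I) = (a + 4)/(a + 2*I)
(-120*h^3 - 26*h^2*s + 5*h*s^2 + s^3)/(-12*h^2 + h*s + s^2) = (-30*h^2 + h*s + s^2)/(-3*h + s)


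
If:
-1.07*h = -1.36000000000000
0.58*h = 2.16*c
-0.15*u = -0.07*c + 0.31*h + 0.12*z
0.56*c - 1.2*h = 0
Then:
No Solution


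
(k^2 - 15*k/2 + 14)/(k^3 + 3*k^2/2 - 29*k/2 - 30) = (2*k - 7)/(2*k^2 + 11*k + 15)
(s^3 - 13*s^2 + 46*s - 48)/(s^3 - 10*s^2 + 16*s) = (s - 3)/s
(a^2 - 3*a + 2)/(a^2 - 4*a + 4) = (a - 1)/(a - 2)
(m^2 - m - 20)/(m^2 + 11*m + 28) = (m - 5)/(m + 7)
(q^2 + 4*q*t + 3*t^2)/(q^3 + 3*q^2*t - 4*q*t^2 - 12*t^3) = (q + t)/(q^2 - 4*t^2)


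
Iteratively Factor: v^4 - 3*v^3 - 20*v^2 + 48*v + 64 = (v + 1)*(v^3 - 4*v^2 - 16*v + 64) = (v - 4)*(v + 1)*(v^2 - 16) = (v - 4)^2*(v + 1)*(v + 4)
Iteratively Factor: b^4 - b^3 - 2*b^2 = (b)*(b^3 - b^2 - 2*b) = b*(b + 1)*(b^2 - 2*b) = b*(b - 2)*(b + 1)*(b)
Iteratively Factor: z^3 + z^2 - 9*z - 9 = (z + 1)*(z^2 - 9) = (z + 1)*(z + 3)*(z - 3)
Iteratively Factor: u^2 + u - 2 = (u + 2)*(u - 1)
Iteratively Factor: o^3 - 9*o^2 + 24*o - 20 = (o - 2)*(o^2 - 7*o + 10) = (o - 5)*(o - 2)*(o - 2)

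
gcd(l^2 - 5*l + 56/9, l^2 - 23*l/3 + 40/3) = l - 8/3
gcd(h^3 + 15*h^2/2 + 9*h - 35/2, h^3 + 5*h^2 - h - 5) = h^2 + 4*h - 5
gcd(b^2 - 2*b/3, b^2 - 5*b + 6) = 1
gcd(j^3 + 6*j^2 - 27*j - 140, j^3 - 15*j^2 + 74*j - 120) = j - 5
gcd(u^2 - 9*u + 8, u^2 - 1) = u - 1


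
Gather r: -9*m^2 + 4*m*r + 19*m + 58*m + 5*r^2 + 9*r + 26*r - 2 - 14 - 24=-9*m^2 + 77*m + 5*r^2 + r*(4*m + 35) - 40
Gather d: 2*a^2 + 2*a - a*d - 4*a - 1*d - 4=2*a^2 - 2*a + d*(-a - 1) - 4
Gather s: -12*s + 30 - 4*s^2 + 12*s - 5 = 25 - 4*s^2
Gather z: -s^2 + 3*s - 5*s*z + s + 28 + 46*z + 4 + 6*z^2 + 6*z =-s^2 + 4*s + 6*z^2 + z*(52 - 5*s) + 32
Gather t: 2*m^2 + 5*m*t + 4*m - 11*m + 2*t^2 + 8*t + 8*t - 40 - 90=2*m^2 - 7*m + 2*t^2 + t*(5*m + 16) - 130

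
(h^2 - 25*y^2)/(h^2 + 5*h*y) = (h - 5*y)/h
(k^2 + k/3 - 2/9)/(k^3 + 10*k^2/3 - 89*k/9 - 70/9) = (3*k - 1)/(3*k^2 + 8*k - 35)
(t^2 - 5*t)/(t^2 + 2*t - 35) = t/(t + 7)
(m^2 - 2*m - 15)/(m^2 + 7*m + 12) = (m - 5)/(m + 4)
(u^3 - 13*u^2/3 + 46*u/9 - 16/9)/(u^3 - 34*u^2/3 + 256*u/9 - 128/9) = (u - 1)/(u - 8)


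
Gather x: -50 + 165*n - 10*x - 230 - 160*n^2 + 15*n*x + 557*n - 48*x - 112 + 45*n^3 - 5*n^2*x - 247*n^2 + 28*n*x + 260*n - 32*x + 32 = 45*n^3 - 407*n^2 + 982*n + x*(-5*n^2 + 43*n - 90) - 360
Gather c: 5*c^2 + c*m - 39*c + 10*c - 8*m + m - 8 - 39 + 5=5*c^2 + c*(m - 29) - 7*m - 42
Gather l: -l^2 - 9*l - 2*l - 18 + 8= -l^2 - 11*l - 10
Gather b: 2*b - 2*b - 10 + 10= 0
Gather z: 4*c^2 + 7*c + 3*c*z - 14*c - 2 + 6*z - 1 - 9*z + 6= 4*c^2 - 7*c + z*(3*c - 3) + 3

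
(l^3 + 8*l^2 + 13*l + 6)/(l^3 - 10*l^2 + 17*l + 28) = (l^2 + 7*l + 6)/(l^2 - 11*l + 28)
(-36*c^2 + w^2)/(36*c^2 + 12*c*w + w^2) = (-6*c + w)/(6*c + w)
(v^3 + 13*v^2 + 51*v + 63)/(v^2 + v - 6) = (v^2 + 10*v + 21)/(v - 2)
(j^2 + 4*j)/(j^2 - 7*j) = (j + 4)/(j - 7)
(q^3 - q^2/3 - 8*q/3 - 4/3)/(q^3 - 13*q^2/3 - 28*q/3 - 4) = (q - 2)/(q - 6)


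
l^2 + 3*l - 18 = (l - 3)*(l + 6)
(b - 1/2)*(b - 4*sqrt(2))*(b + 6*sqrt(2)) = b^3 - b^2/2 + 2*sqrt(2)*b^2 - 48*b - sqrt(2)*b + 24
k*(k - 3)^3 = k^4 - 9*k^3 + 27*k^2 - 27*k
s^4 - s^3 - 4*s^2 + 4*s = s*(s - 2)*(s - 1)*(s + 2)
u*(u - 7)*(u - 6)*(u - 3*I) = u^4 - 13*u^3 - 3*I*u^3 + 42*u^2 + 39*I*u^2 - 126*I*u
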